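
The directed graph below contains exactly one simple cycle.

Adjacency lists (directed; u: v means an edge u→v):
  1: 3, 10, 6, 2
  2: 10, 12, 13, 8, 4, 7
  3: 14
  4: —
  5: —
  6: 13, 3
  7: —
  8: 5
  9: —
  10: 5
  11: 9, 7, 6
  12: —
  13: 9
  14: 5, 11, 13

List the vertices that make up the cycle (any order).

3, 6, 11, 14

DFS with gray/black marking from 6:
6 gray
  13 gray
    9 gray
    9 black
  13 black
  3 gray
    14 gray
      5 gray
      5 black
      11 gray
        11→9: 9 black — skip
        7 gray
        7 black
        11→6: 6 is gray → back edge
Back edge closes the cycle 6 → 3 → 14 → 11 → 6; its vertices are {3, 6, 11, 14}.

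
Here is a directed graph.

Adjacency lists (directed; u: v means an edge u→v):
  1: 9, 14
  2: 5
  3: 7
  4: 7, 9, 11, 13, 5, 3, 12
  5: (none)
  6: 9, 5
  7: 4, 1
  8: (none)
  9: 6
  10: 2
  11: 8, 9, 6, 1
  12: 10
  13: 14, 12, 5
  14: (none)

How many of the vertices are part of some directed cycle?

5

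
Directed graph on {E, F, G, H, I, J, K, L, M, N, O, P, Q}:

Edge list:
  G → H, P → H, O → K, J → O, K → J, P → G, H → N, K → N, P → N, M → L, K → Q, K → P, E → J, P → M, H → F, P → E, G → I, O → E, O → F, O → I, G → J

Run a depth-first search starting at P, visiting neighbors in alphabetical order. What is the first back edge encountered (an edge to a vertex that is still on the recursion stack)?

DFS from P (visiting neighbors in alphabetical order); mark gray on enter, black on exit:
P gray
  E gray
    J gray
      O gray
        O→E: E is gray → back edge
First back edge: O → E.

O->E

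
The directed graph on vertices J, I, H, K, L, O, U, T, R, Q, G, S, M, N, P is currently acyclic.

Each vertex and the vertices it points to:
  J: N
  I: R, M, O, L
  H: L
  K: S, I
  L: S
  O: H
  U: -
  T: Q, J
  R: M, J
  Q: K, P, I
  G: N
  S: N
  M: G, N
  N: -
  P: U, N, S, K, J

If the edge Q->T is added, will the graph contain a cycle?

Adding Q→T creates a cycle iff T can already reach Q.
Path from T: T → Q.
So T → … → Q → T is a cycle.

Yes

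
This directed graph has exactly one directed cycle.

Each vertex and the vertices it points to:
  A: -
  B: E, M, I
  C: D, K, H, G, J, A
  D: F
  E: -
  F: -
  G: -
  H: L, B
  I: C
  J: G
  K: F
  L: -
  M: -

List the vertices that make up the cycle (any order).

B, C, H, I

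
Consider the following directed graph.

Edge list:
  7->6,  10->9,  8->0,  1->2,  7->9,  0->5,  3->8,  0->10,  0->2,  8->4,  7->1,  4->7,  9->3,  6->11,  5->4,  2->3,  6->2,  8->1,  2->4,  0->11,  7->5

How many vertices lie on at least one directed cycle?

A vertex is on a directed cycle iff it belongs to a strongly connected component of size ≥ 2 (or has a self-loop).
The vertices on cycles are {0, 1, 2, 3, 4, 5, 6, 7, 8, 9, 10} — 11 in total.

11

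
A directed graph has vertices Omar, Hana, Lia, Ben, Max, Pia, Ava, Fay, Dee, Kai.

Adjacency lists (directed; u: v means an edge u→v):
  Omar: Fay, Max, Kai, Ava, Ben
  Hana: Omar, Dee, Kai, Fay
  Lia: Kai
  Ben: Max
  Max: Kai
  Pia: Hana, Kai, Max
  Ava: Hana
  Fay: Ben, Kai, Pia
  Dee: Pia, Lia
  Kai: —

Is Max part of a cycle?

Max lies on a cycle iff there is a path from Max back to itself.
Exploring from Max, it never reaches itself; equivalently, its strongly connected component is a singleton.

No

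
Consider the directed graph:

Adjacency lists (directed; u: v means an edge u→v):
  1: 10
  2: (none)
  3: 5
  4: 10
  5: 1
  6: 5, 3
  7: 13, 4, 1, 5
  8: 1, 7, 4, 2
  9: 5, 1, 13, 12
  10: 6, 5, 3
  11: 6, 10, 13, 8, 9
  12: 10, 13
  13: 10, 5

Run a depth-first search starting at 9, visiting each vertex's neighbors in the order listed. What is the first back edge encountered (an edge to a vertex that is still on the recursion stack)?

DFS from 9 (visiting each vertex's neighbors in the order listed); mark gray on enter, black on exit:
9 gray
  5 gray
    1 gray
      10 gray
        6 gray
          6→5: 5 is gray → back edge
First back edge: 6 → 5.

6→5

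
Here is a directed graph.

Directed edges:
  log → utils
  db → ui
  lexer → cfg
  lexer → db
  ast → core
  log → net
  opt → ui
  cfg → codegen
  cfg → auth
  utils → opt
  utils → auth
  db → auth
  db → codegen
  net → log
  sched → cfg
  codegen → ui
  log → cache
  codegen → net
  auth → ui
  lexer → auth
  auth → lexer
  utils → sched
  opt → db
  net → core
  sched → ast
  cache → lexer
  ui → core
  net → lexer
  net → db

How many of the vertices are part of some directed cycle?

11

A vertex is on a directed cycle iff it belongs to a strongly connected component of size ≥ 2 (or has a self-loop).
The vertices on cycles are {db, cfg, log, net, opt, auth, cache, lexer, sched, utils, codegen} — 11 in total.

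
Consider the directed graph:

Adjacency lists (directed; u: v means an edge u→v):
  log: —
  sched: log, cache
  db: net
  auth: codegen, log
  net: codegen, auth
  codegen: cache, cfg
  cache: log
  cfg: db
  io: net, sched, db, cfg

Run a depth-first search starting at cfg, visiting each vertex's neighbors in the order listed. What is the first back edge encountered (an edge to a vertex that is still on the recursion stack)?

codegen->cfg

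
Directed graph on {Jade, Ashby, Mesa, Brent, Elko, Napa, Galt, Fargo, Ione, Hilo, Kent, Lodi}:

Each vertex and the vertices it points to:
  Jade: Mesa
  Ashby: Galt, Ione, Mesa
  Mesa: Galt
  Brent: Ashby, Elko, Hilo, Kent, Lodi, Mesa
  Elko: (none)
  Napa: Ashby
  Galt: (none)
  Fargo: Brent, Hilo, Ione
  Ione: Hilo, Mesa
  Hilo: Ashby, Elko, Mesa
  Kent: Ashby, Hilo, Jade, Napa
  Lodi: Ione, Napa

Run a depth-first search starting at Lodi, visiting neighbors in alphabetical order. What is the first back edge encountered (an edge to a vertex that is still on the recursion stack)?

DFS from Lodi (visiting neighbors in alphabetical order); mark gray on enter, black on exit:
Lodi gray
  Ione gray
    Hilo gray
      Ashby gray
        Galt gray
        Galt black
        Ashby→Ione: Ione is gray → back edge
First back edge: Ashby → Ione.

Ashby->Ione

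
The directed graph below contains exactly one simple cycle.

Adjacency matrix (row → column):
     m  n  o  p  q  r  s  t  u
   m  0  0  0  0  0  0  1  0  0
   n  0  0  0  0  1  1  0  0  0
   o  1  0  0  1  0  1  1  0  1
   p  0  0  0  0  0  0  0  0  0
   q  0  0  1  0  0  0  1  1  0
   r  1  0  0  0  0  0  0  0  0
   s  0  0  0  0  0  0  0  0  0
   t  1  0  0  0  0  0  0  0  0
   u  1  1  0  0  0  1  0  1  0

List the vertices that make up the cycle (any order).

n, o, q, u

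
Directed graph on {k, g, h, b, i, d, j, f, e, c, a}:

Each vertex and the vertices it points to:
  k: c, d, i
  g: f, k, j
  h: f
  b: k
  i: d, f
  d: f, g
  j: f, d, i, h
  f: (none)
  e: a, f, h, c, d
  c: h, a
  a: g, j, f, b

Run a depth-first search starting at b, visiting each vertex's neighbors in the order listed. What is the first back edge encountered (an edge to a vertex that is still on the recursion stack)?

DFS from b (visiting each vertex's neighbors in the order listed); mark gray on enter, black on exit:
b gray
  k gray
    c gray
      h gray
        f gray
        f black
      h black
      a gray
        g gray
          g→f: f black — skip
          g→k: k is gray → back edge
First back edge: g → k.

g→k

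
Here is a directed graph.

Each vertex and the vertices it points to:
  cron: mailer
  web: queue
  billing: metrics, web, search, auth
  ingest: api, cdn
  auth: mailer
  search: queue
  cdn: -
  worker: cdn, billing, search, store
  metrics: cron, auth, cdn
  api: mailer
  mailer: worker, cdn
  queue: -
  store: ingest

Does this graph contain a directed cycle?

DFS with white/gray/black marking, starting from cdn:
cdn gray
cdn black
cron gray
  mailer gray
    worker gray
      worker→cdn: cdn black — skip
      billing gray
        metrics gray
          metrics→cron: cron is gray → back edge
Back edge found, so a cycle exists: cron → mailer → worker → billing → metrics → cron.

Yes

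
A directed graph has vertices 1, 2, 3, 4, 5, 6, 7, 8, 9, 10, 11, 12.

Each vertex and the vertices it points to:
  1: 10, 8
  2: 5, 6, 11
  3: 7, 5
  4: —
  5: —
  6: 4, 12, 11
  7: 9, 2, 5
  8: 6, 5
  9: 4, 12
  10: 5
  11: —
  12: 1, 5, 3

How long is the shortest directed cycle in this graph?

4

For each vertex v, BFS finds the shortest path from v back to v.
The shortest such closed walk is 12 → 3 → 7 → 9 → 12, length 4.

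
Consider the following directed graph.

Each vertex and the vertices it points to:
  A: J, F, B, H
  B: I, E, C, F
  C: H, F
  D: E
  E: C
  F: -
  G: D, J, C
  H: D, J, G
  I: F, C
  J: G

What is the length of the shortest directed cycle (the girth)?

For each vertex v, BFS finds the shortest path from v back to v.
The shortest such closed walk is J → G → J, length 2.

2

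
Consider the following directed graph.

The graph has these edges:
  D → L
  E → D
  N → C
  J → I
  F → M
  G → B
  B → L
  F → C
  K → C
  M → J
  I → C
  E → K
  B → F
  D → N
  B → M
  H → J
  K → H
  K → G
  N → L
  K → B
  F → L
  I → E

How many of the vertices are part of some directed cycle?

9

A vertex is on a directed cycle iff it belongs to a strongly connected component of size ≥ 2 (or has a self-loop).
The vertices on cycles are {B, E, F, G, H, I, J, K, M} — 9 in total.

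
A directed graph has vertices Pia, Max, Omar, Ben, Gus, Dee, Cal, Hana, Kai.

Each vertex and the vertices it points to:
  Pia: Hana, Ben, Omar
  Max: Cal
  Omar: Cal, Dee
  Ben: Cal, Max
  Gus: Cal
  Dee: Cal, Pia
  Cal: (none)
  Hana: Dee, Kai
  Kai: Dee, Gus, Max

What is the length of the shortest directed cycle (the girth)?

For each vertex v, BFS finds the shortest path from v back to v.
The shortest such closed walk is Pia → Omar → Dee → Pia, length 3.

3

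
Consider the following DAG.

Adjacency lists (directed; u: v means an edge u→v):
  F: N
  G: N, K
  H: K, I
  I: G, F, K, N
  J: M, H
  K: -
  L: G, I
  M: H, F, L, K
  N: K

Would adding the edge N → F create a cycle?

Adding N→F creates a cycle iff F can already reach N.
Path from F: F → N.
So F → … → N → F is a cycle.

Yes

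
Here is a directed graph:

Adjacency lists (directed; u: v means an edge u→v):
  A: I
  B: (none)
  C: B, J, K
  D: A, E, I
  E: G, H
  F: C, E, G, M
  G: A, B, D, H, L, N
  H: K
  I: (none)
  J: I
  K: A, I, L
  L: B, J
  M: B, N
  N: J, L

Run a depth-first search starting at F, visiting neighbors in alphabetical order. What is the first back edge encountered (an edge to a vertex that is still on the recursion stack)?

D->E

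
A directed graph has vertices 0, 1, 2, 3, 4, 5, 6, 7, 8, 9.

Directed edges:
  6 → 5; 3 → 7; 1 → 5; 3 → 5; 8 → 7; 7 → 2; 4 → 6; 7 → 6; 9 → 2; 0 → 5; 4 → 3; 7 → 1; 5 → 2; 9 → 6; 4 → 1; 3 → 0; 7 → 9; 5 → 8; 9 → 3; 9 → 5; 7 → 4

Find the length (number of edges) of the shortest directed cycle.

For each vertex v, BFS finds the shortest path from v back to v.
The shortest such closed walk is 7 → 9 → 3 → 7, length 3.

3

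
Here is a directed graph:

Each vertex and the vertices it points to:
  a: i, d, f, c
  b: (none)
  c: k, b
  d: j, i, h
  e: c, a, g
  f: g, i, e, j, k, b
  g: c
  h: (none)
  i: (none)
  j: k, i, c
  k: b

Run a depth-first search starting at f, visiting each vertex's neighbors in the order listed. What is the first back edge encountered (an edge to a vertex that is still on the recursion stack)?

a->f

DFS from f (visiting each vertex's neighbors in the order listed); mark gray on enter, black on exit:
f gray
  g gray
    c gray
      k gray
        b gray
        b black
      k black
      c→b: b black — skip
    c black
  g black
  i gray
  i black
  e gray
    e→c: c black — skip
    a gray
      a→i: i black — skip
      d gray
        j gray
          j→k: k black — skip
          j→i: i black — skip
          j→c: c black — skip
        j black
        d→i: i black — skip
        h gray
        h black
      d black
      a→f: f is gray → back edge
First back edge: a → f.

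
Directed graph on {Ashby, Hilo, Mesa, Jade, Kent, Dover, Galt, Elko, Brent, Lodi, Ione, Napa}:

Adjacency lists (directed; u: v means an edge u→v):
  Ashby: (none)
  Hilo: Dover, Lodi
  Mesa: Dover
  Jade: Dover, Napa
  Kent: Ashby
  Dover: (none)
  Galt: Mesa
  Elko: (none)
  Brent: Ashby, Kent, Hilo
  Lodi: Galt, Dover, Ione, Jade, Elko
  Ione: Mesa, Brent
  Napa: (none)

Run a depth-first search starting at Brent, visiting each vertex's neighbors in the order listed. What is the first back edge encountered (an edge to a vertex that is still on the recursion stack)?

DFS from Brent (visiting each vertex's neighbors in the order listed); mark gray on enter, black on exit:
Brent gray
  Ashby gray
  Ashby black
  Kent gray
    Kent→Ashby: Ashby black — skip
  Kent black
  Hilo gray
    Dover gray
    Dover black
    Lodi gray
      Galt gray
        Mesa gray
          Mesa→Dover: Dover black — skip
        Mesa black
      Galt black
      Lodi→Dover: Dover black — skip
      Ione gray
        Ione→Mesa: Mesa black — skip
        Ione→Brent: Brent is gray → back edge
First back edge: Ione → Brent.

Ione->Brent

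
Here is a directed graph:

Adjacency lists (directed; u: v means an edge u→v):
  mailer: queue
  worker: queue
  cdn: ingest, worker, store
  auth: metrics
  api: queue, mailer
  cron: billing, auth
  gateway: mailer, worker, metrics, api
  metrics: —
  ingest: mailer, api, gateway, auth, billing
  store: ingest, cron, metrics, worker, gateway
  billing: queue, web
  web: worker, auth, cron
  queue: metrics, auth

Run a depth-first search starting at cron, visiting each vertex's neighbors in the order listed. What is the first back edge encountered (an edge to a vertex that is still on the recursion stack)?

web->cron

DFS from cron (visiting each vertex's neighbors in the order listed); mark gray on enter, black on exit:
cron gray
  billing gray
    queue gray
      metrics gray
      metrics black
      auth gray
        auth→metrics: metrics black — skip
      auth black
    queue black
    web gray
      worker gray
        worker→queue: queue black — skip
      worker black
      web→auth: auth black — skip
      web→cron: cron is gray → back edge
First back edge: web → cron.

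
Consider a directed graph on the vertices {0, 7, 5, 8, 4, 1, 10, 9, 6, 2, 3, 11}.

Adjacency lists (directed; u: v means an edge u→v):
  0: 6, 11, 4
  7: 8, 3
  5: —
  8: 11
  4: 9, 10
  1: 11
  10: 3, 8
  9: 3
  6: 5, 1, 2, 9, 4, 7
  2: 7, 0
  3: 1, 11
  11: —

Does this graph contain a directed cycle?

DFS with white/gray/black marking, starting from 10:
10 gray
  3 gray
    1 gray
      11 gray
      11 black
    1 black
    3→11: 11 black — skip
  3 black
  8 gray
    8→11: 11 black — skip
  8 black
10 black
0 gray
  6 gray
    5 gray
    5 black
    6→1: 1 black — skip
    2 gray
      7 gray
        7→8: 8 black — skip
        7→3: 3 black — skip
      7 black
      2→0: 0 is gray → back edge
Back edge found, so a cycle exists: 0 → 6 → 2 → 0.

Yes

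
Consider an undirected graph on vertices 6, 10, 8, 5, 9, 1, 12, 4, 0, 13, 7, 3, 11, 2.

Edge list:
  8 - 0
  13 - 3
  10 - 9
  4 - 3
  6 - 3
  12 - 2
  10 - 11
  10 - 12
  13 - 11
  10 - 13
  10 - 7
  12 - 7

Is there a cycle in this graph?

Yes

DFS, tracking each vertex's parent; an edge to a visited non-parent vertex closes a cycle.
Start from 6:
visit 6 (parent –)
  visit 3 (parent 6)
    3–6: parent, skip
    visit 13 (parent 3)
      visit 11 (parent 13)
        visit 10 (parent 11)
          visit 12 (parent 10)
            visit 7 (parent 12)
              7–12: parent, skip
              7–10: 10 visited and ≠ parent → cycle
Cycle: 10 – 12 – 7 – 10.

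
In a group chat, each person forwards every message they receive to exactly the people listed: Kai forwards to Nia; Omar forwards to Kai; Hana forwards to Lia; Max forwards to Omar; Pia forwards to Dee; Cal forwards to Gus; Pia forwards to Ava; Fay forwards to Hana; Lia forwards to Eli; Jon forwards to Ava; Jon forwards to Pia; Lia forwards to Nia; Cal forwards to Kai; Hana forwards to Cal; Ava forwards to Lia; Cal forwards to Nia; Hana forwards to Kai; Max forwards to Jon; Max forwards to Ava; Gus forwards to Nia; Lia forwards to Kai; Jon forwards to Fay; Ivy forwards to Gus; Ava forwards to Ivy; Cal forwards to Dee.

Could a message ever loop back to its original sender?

DFS with white/gray/black marking, starting from Ivy:
Ivy gray
  Gus gray
    Nia gray
    Nia black
  Gus black
Ivy black
Lia gray
  Kai gray
    Kai→Nia: Nia black — skip
  Kai black
  Eli gray
  Eli black
  Lia→Nia: Nia black — skip
Lia black
Fay gray
  Hana gray
    Cal gray
      Cal→Gus: Gus black — skip
      Cal→Kai: Kai black — skip
      Dee gray
      Dee black
      Cal→Nia: Nia black — skip
    Cal black
    Hana→Lia: Lia black — skip
    Hana→Kai: Kai black — skip
  Hana black
Fay black
Omar gray
  Omar→Kai: Kai black — skip
Omar black
Max gray
  Jon gray
    Ava gray
      Ava→Lia: Lia black — skip
      Ava→Ivy: Ivy black — skip
    Ava black
    Jon→Fay: Fay black — skip
    Pia gray
      Pia→Dee: Dee black — skip
      Pia→Ava: Ava black — skip
    Pia black
  Jon black
  Max→Omar: Omar black — skip
  Max→Ava: Ava black — skip
Max black
Every edge goes to a white or black vertex — no back edge, so the graph is acyclic.

No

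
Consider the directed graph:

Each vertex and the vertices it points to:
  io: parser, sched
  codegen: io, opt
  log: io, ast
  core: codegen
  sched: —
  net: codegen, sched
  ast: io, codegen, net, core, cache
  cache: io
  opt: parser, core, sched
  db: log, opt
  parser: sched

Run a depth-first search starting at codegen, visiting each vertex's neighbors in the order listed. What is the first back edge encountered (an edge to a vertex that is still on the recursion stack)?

core->codegen

DFS from codegen (visiting each vertex's neighbors in the order listed); mark gray on enter, black on exit:
codegen gray
  io gray
    parser gray
      sched gray
      sched black
    parser black
    io→sched: sched black — skip
  io black
  opt gray
    opt→parser: parser black — skip
    core gray
      core→codegen: codegen is gray → back edge
First back edge: core → codegen.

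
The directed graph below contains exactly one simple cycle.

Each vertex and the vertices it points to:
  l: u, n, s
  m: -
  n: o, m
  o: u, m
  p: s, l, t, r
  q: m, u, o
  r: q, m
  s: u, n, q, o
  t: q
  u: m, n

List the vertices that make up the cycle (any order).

DFS with gray/black marking from n:
n gray
  o gray
    u gray
      m gray
      m black
      u→n: n is gray → back edge
Back edge closes the cycle n → o → u → n; its vertices are {n, o, u}.

n, o, u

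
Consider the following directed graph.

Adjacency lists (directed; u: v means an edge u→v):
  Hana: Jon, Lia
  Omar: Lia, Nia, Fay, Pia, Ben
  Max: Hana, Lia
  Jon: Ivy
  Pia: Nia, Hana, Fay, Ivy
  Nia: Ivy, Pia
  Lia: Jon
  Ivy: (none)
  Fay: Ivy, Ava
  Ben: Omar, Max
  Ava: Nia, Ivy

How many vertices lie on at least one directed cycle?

6

A vertex is on a directed cycle iff it belongs to a strongly connected component of size ≥ 2 (or has a self-loop).
The vertices on cycles are {Ava, Ben, Fay, Nia, Pia, Omar} — 6 in total.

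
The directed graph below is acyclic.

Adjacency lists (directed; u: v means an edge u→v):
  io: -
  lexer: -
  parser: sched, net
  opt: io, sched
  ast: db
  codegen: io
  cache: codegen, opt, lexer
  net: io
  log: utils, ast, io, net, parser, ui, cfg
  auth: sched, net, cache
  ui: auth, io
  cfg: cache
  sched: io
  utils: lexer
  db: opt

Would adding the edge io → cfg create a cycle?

Yes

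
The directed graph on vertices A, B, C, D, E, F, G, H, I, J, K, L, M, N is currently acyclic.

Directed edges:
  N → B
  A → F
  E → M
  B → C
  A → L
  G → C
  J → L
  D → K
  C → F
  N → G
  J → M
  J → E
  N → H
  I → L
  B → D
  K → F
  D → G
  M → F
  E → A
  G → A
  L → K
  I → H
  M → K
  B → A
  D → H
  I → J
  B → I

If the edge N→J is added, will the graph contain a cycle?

Adding N→J creates a cycle iff J can already reach N.
Explore from J: no path reaches N. The graph stays acyclic.

No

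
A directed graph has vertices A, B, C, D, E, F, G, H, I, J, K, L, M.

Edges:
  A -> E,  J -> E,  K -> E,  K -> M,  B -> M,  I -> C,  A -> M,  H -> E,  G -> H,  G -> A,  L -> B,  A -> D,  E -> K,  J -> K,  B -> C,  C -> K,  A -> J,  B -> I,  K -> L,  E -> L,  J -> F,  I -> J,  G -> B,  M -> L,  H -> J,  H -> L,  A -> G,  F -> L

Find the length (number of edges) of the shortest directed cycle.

2

For each vertex v, BFS finds the shortest path from v back to v.
The shortest such closed walk is A → G → A, length 2.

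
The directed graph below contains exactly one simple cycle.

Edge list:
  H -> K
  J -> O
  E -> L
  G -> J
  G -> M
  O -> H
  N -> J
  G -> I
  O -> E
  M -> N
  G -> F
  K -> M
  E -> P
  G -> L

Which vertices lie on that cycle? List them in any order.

H, J, K, M, N, O

DFS with gray/black marking from J:
J gray
  O gray
    E gray
      L gray
      L black
      P gray
      P black
    E black
    H gray
      K gray
        M gray
          N gray
            N→J: J is gray → back edge
Back edge closes the cycle J → O → H → K → M → N → J; its vertices are {H, J, K, M, N, O}.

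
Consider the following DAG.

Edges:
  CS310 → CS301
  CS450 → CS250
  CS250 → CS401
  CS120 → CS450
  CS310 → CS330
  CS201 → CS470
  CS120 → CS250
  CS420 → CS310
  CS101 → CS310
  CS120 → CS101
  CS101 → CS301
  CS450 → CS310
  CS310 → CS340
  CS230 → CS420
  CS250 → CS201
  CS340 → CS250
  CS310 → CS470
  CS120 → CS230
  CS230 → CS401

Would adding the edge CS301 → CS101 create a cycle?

Yes

Adding CS301→CS101 creates a cycle iff CS101 can already reach CS301.
Path from CS101: CS101 → CS301.
So CS101 → … → CS301 → CS101 is a cycle.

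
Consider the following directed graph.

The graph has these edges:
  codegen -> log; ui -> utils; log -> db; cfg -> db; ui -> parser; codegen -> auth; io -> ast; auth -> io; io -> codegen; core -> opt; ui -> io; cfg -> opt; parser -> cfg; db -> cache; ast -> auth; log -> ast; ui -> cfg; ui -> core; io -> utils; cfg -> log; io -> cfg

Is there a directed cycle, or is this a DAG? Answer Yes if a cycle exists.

DFS with white/gray/black marking, starting from opt:
opt gray
opt black
cfg gray
  db gray
    cache gray
    cache black
  db black
  cfg→opt: opt black — skip
  log gray
    log→db: db black — skip
    ast gray
      auth gray
        io gray
          codegen gray
            codegen→log: log is gray → back edge
Back edge found, so a cycle exists: log → ast → auth → io → codegen → log.

Yes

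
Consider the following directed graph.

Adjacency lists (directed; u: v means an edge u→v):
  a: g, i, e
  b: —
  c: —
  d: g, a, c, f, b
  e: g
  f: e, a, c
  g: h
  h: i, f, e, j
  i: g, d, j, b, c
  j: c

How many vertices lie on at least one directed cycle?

A vertex is on a directed cycle iff it belongs to a strongly connected component of size ≥ 2 (or has a self-loop).
The vertices on cycles are {a, d, e, f, g, h, i} — 7 in total.

7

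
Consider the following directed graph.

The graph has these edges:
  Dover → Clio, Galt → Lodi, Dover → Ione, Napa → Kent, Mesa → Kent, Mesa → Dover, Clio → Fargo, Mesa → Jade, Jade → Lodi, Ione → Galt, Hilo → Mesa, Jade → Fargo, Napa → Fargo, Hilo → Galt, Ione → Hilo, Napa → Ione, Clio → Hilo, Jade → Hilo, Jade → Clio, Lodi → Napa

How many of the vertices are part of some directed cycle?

A vertex is on a directed cycle iff it belongs to a strongly connected component of size ≥ 2 (or has a self-loop).
The vertices on cycles are {Clio, Galt, Hilo, Ione, Jade, Lodi, Mesa, Napa, Dover} — 9 in total.

9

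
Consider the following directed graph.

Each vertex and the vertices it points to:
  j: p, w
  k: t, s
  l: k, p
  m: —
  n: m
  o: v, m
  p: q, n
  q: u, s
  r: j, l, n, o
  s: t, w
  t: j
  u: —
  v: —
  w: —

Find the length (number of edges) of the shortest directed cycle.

For each vertex v, BFS finds the shortest path from v back to v.
The shortest such closed walk is j → p → q → s → t → j, length 5.

5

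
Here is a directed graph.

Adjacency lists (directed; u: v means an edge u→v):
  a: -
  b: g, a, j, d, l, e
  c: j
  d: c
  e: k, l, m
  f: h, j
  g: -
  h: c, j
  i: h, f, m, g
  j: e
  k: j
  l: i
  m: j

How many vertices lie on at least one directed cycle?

9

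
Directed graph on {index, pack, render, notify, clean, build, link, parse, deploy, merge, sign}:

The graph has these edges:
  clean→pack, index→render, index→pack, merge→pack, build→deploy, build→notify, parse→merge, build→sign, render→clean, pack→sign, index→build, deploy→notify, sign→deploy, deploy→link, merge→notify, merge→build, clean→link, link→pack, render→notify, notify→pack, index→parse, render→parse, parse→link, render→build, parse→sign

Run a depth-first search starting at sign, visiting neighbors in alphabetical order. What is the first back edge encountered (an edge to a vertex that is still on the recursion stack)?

DFS from sign (visiting neighbors in alphabetical order); mark gray on enter, black on exit:
sign gray
  deploy gray
    link gray
      pack gray
        pack→sign: sign is gray → back edge
First back edge: pack → sign.

pack->sign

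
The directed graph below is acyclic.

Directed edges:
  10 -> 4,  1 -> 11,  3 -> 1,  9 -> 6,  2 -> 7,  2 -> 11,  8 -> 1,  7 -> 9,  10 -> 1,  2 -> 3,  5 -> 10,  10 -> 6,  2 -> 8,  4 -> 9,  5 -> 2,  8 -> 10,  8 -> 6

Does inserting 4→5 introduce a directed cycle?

Adding 4→5 creates a cycle iff 5 can already reach 4.
Path from 5: 5 → 10 → 4.
So 5 → … → 4 → 5 is a cycle.

Yes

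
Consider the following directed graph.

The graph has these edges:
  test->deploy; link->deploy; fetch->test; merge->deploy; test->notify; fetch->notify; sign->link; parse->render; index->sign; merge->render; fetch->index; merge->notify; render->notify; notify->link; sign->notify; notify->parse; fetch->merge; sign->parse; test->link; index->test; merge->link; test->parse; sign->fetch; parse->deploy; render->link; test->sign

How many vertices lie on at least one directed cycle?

7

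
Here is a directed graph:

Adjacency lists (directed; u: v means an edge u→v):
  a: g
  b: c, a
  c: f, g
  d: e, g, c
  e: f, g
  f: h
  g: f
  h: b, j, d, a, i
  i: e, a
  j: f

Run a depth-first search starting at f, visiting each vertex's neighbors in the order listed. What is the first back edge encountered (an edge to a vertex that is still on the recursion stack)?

DFS from f (visiting each vertex's neighbors in the order listed); mark gray on enter, black on exit:
f gray
  h gray
    b gray
      c gray
        c→f: f is gray → back edge
First back edge: c → f.

c→f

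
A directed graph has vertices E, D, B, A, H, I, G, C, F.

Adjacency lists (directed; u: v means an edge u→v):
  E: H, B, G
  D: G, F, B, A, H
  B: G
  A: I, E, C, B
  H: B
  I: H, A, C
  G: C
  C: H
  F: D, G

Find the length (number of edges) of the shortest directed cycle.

2

For each vertex v, BFS finds the shortest path from v back to v.
The shortest such closed walk is D → F → D, length 2.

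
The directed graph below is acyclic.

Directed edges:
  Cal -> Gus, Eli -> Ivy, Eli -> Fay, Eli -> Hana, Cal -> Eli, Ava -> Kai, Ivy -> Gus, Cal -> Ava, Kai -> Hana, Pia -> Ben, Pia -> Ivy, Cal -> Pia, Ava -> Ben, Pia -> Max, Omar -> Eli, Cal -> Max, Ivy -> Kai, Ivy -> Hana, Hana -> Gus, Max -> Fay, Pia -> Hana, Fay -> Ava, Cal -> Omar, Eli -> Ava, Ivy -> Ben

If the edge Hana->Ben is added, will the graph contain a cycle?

Adding Hana→Ben creates a cycle iff Ben can already reach Hana.
Explore from Ben: no path reaches Hana. The graph stays acyclic.

No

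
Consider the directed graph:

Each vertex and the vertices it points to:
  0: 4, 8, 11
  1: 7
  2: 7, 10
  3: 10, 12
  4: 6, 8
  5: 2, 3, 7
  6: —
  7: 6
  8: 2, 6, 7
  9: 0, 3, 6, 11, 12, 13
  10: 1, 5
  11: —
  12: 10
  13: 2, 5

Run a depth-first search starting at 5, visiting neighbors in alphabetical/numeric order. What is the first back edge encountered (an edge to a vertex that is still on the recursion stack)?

10->5

DFS from 5 (visiting neighbors in alphabetical/numeric order); mark gray on enter, black on exit:
5 gray
  2 gray
    7 gray
      6 gray
      6 black
    7 black
    10 gray
      1 gray
        1→7: 7 black — skip
      1 black
      10→5: 5 is gray → back edge
First back edge: 10 → 5.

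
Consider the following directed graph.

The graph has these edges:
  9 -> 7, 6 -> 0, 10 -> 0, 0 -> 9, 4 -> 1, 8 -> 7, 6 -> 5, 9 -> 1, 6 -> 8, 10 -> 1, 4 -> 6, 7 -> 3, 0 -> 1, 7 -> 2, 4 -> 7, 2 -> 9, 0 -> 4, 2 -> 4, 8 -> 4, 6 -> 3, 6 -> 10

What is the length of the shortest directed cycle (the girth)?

3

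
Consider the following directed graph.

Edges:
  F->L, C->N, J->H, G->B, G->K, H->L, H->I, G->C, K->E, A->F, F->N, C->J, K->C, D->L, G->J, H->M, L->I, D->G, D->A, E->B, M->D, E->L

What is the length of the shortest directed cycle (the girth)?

For each vertex v, BFS finds the shortest path from v back to v.
The shortest such closed walk is M → D → G → J → H → M, length 5.

5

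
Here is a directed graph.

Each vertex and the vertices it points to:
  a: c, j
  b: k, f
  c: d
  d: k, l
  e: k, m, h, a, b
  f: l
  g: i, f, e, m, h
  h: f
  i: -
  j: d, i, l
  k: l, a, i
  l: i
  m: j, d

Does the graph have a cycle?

DFS with white/gray/black marking, starting from e:
e gray
  k gray
    l gray
      i gray
      i black
    l black
    a gray
      c gray
        d gray
          d→k: k is gray → back edge
Back edge found, so a cycle exists: k → a → c → d → k.

Yes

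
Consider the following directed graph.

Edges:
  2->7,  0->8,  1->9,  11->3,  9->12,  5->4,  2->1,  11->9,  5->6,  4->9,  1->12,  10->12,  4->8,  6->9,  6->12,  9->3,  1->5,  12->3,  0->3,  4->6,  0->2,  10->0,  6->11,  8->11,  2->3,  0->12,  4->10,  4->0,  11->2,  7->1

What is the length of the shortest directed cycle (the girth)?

5

For each vertex v, BFS finds the shortest path from v back to v.
The shortest such closed walk is 5 → 6 → 11 → 2 → 1 → 5, length 5.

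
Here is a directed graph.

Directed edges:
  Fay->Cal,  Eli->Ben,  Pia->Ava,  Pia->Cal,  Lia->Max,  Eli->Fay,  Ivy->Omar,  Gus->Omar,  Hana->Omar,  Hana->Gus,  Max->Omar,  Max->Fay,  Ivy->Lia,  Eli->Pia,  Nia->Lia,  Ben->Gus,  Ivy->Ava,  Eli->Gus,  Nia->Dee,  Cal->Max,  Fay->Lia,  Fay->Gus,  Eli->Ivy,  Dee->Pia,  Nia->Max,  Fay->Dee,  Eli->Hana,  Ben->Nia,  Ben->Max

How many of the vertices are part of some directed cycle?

6

A vertex is on a directed cycle iff it belongs to a strongly connected component of size ≥ 2 (or has a self-loop).
The vertices on cycles are {Cal, Dee, Fay, Lia, Max, Pia} — 6 in total.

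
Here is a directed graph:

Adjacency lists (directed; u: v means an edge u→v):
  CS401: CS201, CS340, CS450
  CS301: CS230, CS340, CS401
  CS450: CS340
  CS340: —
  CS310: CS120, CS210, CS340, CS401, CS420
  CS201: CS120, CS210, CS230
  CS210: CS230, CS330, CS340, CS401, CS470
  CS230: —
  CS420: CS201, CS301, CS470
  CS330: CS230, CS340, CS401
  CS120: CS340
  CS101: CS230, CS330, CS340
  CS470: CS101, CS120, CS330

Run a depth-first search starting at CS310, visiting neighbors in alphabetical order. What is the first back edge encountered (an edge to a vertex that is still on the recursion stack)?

DFS from CS310 (visiting neighbors in alphabetical order); mark gray on enter, black on exit:
CS310 gray
  CS120 gray
    CS340 gray
    CS340 black
  CS120 black
  CS210 gray
    CS230 gray
    CS230 black
    CS330 gray
      CS330→CS230: CS230 black — skip
      CS330→CS340: CS340 black — skip
      CS401 gray
        CS201 gray
          CS201→CS120: CS120 black — skip
          CS201→CS210: CS210 is gray → back edge
First back edge: CS201 → CS210.

CS201->CS210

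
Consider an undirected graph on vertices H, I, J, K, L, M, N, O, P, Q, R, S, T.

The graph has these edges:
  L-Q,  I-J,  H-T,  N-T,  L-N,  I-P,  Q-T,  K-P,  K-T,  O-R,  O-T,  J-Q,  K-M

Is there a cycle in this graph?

DFS, tracking each vertex's parent; an edge to a visited non-parent vertex closes a cycle.
Start from L:
visit L (parent –)
  visit Q (parent L)
    visit T (parent Q)
      visit O (parent T)
        O–T: parent, skip
        visit R (parent O)
          R–O: parent, skip
      visit H (parent T)
        H–T: parent, skip
      visit N (parent T)
        N–L: L visited and ≠ parent → cycle
Cycle: L – Q – T – N – L.

Yes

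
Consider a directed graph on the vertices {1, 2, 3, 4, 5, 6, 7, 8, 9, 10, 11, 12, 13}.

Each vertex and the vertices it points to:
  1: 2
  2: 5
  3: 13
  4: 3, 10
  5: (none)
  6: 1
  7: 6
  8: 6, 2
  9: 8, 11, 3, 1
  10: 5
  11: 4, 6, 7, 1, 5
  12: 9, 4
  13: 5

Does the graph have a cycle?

No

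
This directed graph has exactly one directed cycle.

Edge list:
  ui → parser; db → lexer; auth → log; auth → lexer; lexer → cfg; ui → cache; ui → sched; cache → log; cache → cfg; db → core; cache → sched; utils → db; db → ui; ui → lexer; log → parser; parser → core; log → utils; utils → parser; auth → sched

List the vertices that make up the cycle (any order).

DFS with gray/black marking from log:
log gray
  parser gray
    core gray
    core black
  parser black
  utils gray
    utils→parser: parser black — skip
    db gray
      db→core: core black — skip
      lexer gray
        cfg gray
        cfg black
      lexer black
      ui gray
        sched gray
        sched black
        ui→lexer: lexer black — skip
        cache gray
          cache→cfg: cfg black — skip
          cache→log: log is gray → back edge
Back edge closes the cycle log → utils → db → ui → cache → log; its vertices are {db, ui, log, cache, utils}.

db, ui, log, cache, utils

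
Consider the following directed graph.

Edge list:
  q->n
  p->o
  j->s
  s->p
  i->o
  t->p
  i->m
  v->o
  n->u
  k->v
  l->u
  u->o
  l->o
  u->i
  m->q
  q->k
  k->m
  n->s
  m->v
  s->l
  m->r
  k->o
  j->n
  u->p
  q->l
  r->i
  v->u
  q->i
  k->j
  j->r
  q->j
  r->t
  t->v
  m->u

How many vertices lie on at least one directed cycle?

12

A vertex is on a directed cycle iff it belongs to a strongly connected component of size ≥ 2 (or has a self-loop).
The vertices on cycles are {i, j, k, l, m, n, q, r, s, t, u, v} — 12 in total.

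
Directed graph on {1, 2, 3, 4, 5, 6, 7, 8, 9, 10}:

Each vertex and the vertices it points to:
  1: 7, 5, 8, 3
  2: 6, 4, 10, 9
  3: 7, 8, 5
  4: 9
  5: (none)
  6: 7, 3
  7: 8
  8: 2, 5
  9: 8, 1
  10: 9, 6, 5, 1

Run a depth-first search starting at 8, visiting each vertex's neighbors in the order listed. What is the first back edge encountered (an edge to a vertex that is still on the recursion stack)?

7->8

DFS from 8 (visiting each vertex's neighbors in the order listed); mark gray on enter, black on exit:
8 gray
  2 gray
    6 gray
      7 gray
        7→8: 8 is gray → back edge
First back edge: 7 → 8.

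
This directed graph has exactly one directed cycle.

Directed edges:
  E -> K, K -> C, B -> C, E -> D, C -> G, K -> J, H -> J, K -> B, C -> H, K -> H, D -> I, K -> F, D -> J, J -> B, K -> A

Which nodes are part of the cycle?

B, C, H, J

DFS with gray/black marking from B:
B gray
  C gray
    H gray
      J gray
        J→B: B is gray → back edge
Back edge closes the cycle B → C → H → J → B; its vertices are {B, C, H, J}.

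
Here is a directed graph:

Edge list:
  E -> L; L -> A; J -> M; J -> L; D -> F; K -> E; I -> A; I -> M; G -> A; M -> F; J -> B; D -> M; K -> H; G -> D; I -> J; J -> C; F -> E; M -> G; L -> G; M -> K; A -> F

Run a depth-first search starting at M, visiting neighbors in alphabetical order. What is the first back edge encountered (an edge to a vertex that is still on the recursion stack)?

DFS from M (visiting neighbors in alphabetical order); mark gray on enter, black on exit:
M gray
  F gray
    E gray
      L gray
        A gray
          A→F: F is gray → back edge
First back edge: A → F.

A->F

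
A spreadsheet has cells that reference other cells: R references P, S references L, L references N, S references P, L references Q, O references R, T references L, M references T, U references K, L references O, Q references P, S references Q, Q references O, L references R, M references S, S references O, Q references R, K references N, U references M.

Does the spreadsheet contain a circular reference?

No

DFS with white/gray/black marking, starting from P:
P gray
P black
K gray
  N gray
  N black
K black
L gray
  R gray
    R→P: P black — skip
  R black
  O gray
    O→R: R black — skip
  O black
  L→N: N black — skip
  Q gray
    Q→R: R black — skip
    Q→O: O black — skip
    Q→P: P black — skip
  Q black
L black
M gray
  T gray
    T→L: L black — skip
  T black
  S gray
    S→L: L black — skip
    S→P: P black — skip
    S→O: O black — skip
    S→Q: Q black — skip
  S black
M black
U gray
  U→M: M black — skip
  U→K: K black — skip
U black
Every edge goes to a white or black vertex — no back edge, so the graph is acyclic.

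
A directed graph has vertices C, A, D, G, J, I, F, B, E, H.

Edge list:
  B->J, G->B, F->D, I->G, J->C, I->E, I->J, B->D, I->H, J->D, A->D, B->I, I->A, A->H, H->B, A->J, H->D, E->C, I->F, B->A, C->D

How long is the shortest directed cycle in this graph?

3

For each vertex v, BFS finds the shortest path from v back to v.
The shortest such closed walk is I → G → B → I, length 3.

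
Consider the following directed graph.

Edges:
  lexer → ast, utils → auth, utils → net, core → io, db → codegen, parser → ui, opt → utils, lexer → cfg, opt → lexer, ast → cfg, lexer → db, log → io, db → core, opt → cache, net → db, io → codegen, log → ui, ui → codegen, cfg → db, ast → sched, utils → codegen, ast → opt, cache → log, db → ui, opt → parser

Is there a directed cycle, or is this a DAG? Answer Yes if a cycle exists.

DFS with white/gray/black marking, starting from net:
net gray
  db gray
    ui gray
      codegen gray
      codegen black
    ui black
    core gray
      io gray
        io→codegen: codegen black — skip
      io black
    core black
    db→codegen: codegen black — skip
  db black
net black
sched gray
sched black
lexer gray
  cfg gray
    cfg→db: db black — skip
  cfg black
  ast gray
    ast→sched: sched black — skip
    opt gray
      utils gray
        utils→net: net black — skip
        utils→codegen: codegen black — skip
        auth gray
        auth black
      utils black
      parser gray
        parser→ui: ui black — skip
      parser black
      opt→lexer: lexer is gray → back edge
Back edge found, so a cycle exists: lexer → ast → opt → lexer.

Yes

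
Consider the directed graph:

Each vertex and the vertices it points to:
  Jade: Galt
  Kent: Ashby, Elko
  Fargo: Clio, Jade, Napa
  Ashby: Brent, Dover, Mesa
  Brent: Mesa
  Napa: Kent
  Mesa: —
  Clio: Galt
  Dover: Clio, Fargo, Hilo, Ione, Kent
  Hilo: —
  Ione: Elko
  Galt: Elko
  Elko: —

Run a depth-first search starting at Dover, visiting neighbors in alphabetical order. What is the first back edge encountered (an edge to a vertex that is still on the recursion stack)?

Ashby→Dover

DFS from Dover (visiting neighbors in alphabetical order); mark gray on enter, black on exit:
Dover gray
  Clio gray
    Galt gray
      Elko gray
      Elko black
    Galt black
  Clio black
  Fargo gray
    Fargo→Clio: Clio black — skip
    Jade gray
      Jade→Galt: Galt black — skip
    Jade black
    Napa gray
      Kent gray
        Ashby gray
          Brent gray
            Mesa gray
            Mesa black
          Brent black
          Ashby→Dover: Dover is gray → back edge
First back edge: Ashby → Dover.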